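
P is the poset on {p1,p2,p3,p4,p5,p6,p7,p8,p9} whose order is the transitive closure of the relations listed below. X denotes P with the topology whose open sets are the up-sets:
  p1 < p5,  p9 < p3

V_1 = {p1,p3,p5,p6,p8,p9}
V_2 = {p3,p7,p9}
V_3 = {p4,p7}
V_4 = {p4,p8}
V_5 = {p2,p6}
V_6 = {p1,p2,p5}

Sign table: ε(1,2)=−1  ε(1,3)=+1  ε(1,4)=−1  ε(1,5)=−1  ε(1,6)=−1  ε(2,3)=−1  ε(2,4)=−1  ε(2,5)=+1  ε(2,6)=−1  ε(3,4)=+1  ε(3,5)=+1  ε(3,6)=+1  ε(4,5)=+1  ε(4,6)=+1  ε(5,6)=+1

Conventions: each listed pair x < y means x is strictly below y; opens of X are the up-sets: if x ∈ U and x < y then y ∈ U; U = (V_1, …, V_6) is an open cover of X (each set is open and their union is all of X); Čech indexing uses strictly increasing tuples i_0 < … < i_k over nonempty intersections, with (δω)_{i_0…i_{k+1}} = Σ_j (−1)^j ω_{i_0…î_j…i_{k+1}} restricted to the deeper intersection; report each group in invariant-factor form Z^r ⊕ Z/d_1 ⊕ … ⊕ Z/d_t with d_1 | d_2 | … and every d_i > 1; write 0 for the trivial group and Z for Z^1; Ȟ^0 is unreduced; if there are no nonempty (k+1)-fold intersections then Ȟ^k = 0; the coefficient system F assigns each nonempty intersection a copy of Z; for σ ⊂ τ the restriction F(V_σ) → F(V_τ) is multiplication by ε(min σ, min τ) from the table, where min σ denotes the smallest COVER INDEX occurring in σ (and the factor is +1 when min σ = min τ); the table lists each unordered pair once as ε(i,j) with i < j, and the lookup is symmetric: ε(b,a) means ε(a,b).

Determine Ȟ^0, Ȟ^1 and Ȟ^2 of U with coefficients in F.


cover nerve:
  V12={p3,p9} V14={p8} V15={p6} V16={p1,p5} V23={p7} V34={p4} V56={p2}
C dims 6,7; δ0: rk 6, SNF 1^5·2
Ȟ^0: (6−6)−0=0 ⇒ 0
Ȟ^1: (7−0)−6=1 plus torsion [2] ⇒ Z ⊕ Z/2
Ȟ^2: (0−0)−0=0 ⇒ 0

Ȟ^0(U;F) ≅ 0, Ȟ^1(U;F) ≅ Z ⊕ Z/2, Ȟ^2(U;F) ≅ 0


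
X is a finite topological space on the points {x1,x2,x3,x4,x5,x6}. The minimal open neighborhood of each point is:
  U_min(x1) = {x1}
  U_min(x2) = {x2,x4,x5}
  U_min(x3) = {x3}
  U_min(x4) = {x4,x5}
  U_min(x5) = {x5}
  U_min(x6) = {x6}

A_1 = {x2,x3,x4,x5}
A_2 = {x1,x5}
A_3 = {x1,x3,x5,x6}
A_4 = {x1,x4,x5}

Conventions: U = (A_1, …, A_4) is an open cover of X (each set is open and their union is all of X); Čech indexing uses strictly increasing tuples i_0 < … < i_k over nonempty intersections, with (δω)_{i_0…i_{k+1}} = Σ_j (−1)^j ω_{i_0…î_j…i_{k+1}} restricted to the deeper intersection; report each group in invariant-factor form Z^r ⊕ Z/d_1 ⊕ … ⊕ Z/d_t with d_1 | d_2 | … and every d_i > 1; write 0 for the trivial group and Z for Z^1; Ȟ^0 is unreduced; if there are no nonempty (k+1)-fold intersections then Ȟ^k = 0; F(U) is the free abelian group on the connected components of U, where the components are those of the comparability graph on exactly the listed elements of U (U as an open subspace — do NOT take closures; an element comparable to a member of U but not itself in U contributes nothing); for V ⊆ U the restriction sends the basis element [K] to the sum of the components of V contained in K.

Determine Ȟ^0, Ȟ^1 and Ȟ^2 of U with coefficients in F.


intersection data:
  A12={x5} A13={x3,x5} A14={x4,x5} A23={x1,x5} A24={x1,x5} A34={x1,x5}
  A123={x5} A124={x5} A134={x5} A234={x1,x5}
  A1234={x5}
components per intersection:
  A1: {x2,x4,x5} {x3}
  A2: {x1} {x5}
  A3: {x1} {x3} {x5} {x6}
  A4: {x1} {x4,x5}
  A12: {x5}
  A13: {x3} {x5}
  A14: {x4,x5}
  A23: {x1} {x5}
  A24: {x1} {x5}
  A34: {x1} {x5}
  A123: {x5}
  A124: {x5}
  A134: {x5}
  A234: {x1} {x5}
  A1234: {x5}
C dims 10,10,5,1; δ0: rk 6, SNF 1^6; δ1: rk 4, SNF 1^4; δ2: rk 1, SNF 1^1
Ȟ^0 = (10 − 6) − 0 = 4, so Ȟ^0 ≅ Z^4
Ȟ^1 = (10 − 4) − 6 = 0, so Ȟ^1 ≅ 0
Ȟ^2 = (5 − 1) − 4 = 0, so Ȟ^2 ≅ 0

Ȟ^0 = Z^4, Ȟ^1 = 0, Ȟ^2 = 0


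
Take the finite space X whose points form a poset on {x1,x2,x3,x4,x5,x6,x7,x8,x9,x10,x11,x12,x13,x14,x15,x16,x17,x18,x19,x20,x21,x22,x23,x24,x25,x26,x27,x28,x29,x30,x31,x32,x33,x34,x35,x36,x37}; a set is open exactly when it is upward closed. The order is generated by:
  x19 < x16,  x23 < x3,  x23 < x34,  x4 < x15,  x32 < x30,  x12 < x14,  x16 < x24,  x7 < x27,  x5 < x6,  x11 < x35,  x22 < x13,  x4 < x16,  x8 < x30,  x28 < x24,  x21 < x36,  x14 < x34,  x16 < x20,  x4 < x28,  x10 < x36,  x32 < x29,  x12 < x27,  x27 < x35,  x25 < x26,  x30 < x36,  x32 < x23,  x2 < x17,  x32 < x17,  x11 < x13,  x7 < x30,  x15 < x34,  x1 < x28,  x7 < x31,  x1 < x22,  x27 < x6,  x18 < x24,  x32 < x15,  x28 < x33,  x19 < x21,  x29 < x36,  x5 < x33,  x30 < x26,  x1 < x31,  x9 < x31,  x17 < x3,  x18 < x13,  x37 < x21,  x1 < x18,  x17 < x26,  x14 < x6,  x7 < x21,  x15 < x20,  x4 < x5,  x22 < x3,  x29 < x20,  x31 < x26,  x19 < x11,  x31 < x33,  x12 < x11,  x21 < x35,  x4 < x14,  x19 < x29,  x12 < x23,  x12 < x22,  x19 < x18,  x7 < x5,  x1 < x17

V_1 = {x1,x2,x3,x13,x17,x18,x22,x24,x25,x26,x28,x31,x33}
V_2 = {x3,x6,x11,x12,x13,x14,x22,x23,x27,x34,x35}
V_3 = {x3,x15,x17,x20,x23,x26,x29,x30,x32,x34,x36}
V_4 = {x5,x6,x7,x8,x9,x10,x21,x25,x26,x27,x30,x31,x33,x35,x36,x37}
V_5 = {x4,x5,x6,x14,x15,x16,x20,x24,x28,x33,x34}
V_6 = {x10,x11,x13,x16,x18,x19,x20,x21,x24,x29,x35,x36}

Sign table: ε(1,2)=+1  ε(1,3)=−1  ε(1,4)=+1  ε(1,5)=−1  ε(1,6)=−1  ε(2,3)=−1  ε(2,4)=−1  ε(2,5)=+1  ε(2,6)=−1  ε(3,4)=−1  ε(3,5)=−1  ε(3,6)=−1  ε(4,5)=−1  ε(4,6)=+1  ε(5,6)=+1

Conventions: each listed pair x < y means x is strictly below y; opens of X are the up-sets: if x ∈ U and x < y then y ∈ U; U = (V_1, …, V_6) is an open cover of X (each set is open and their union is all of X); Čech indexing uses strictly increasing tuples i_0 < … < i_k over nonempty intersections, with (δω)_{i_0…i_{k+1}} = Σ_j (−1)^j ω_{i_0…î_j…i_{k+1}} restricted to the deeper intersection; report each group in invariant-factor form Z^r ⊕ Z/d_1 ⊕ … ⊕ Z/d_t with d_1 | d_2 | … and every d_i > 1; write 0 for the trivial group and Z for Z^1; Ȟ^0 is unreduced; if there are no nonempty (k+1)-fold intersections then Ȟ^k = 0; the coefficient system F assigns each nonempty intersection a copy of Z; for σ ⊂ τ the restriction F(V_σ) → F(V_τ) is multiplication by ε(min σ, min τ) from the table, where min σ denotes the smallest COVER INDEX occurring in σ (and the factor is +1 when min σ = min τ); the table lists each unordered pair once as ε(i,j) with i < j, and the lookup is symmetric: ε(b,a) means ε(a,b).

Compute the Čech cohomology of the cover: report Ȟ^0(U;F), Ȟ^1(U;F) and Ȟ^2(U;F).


nerve of the cover:
  V12={x3,x13,x22} V13={x3,x17,x26} V14={x25,x26,x31,x33} V15={x24,x28,x33} V16={x13,x18,x24} V23={x3,x23,x34} V24={x6,x27,x35} V25={x6,x14,x34} V26={x11,x13,x35} V34={x26,x30,x36} V35={x15,x20,x34} V36={x20,x29,x36} V45={x5,x6,x33} V46={x10,x21,x35,x36} V56={x16,x20,x24}
  V123={x3} V126={x13} V134={x26} V145={x33} V156={x24} V235={x34} V245={x6} V246={x35} V346={x36} V356={x20}
C dims 6,15,10; δ0: rk 6, SNF 1^5·2; δ1: rk 9, SNF 1^9
Ȟ^0 = (6 − 6) − 0 = 0, so Ȟ^0 ≅ 0
Ȟ^1 = (15 − 9) − 6 = 0 plus torsion [2], so Ȟ^1 ≅ Z/2
Ȟ^2 = (10 − 0) − 9 = 1, so Ȟ^2 ≅ Z

Ȟ^0 = 0, Ȟ^1 = Z/2 and Ȟ^2 = Z


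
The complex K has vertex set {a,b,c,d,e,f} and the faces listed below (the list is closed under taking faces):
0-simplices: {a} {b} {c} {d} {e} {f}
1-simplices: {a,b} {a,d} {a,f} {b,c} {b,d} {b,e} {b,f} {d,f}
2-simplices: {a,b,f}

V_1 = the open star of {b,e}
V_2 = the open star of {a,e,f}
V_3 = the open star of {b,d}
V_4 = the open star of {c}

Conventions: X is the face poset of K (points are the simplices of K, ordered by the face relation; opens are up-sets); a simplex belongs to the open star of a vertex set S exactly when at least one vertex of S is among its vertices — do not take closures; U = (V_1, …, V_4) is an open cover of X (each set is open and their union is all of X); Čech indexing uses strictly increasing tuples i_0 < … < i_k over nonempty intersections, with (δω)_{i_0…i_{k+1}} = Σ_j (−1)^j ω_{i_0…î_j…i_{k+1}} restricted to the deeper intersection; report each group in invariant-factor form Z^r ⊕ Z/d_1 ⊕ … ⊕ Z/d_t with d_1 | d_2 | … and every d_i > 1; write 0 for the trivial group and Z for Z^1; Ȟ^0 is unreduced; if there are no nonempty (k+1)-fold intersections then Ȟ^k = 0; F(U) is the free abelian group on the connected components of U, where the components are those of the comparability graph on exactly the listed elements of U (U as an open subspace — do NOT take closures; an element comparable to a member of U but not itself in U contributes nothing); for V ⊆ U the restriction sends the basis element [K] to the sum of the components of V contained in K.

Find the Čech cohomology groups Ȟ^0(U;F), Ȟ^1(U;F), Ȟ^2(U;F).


nerve simplices:
  V1={{b},{e},{a,b},{b,c},{b,d},{b,e},{b,f},{a,b,f}} V2={{a},{e},{f},{a,b},{a,d},{a,f},{b,e},{b,f},{d,f},{a,b,f}} V3={{b},{d},{a,b},{a,d},{b,c},{b,d},{b,e},{b,f},{d,f},{a,b,f}} V4={{c},{b,c}}
  V12={{e},{a,b},{b,e},{b,f},{a,b,f}} V13={{b},{a,b},{b,c},{b,d},{b,e},{b,f},{a,b,f}} V14={{b,c}} V23={{a,b},{a,d},{b,e},{b,f},{d,f},{a,b,f}} V34={{b,c}}
  V123={{a,b},{b,e},{b,f},{a,b,f}} V134={{b,c}}
components per intersection:
  V1: {{b},{e},{a,b},{b,c},{b,d},{b,e},{b,f},{a,b,f}}
  V2: {{a},{f},{a,b},{a,d},{a,f},{b,f},{d,f},{a,b,f}} {{e},{b,e}}
  V3: {{b},{d},{a,b},{a,d},{b,c},{b,d},{b,e},{b,f},{d,f},{a,b,f}}
  V4: {{c},{b,c}}
  V12: {{e},{b,e}} {{a,b},{b,f},{a,b,f}}
  V13: {{b},{a,b},{b,c},{b,d},{b,e},{b,f},{a,b,f}}
  V14: {{b,c}}
  V23: {{a,b},{b,f},{a,b,f}} {{a,d}} {{b,e}} {{d,f}}
  V34: {{b,c}}
  V123: {{a,b},{b,f},{a,b,f}} {{b,e}}
  V134: {{b,c}}
C dims 5,9,3; δ0: rk 4, SNF 1^4; δ1: rk 3, SNF 1^3
degree 0: 5−4−0 = 1 → Ȟ^0 ≅ Z
degree 1: 9−3−4 = 2 → Ȟ^1 ≅ Z^2
degree 2: 3−0−3 = 0 → Ȟ^2 ≅ 0

Ȟ^0 ≅ Z, Ȟ^1 ≅ Z^2, Ȟ^2 ≅ 0


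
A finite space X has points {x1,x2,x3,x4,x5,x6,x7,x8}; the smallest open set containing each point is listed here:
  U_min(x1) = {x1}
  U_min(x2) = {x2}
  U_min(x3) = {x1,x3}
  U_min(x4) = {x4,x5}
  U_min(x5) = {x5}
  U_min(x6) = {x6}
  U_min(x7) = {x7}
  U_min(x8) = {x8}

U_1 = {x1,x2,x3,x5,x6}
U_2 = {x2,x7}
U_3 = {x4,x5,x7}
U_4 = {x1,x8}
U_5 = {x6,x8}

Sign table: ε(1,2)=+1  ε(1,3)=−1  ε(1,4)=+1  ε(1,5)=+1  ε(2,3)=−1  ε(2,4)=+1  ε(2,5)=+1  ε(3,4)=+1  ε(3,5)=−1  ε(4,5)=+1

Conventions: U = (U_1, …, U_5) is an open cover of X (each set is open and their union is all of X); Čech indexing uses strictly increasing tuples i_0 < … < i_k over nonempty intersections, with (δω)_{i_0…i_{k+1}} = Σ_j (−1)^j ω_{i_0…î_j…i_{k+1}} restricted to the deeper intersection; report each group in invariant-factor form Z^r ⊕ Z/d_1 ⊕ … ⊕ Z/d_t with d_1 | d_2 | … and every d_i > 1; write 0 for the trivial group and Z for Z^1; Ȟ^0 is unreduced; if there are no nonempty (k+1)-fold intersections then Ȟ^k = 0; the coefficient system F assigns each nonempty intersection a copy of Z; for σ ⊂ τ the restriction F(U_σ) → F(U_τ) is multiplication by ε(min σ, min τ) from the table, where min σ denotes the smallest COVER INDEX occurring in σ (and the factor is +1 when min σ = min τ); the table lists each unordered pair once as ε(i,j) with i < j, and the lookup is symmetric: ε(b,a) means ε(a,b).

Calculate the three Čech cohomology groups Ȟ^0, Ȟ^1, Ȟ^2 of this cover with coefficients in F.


Ȟ^0 = Z, Ȟ^1 = Z^2, Ȟ^2 = 0

nerve simplices:
  U12={x2} U13={x5} U14={x1} U15={x6} U23={x7} U45={x8}
C dims 5,6; δ0: rk 4, SNF 1^4
degree 0: 5−4−0 = 1 → Ȟ^0 ≅ Z
degree 1: 6−0−4 = 2 → Ȟ^1 ≅ Z^2
degree 2: 0−0−0 = 0 → Ȟ^2 ≅ 0


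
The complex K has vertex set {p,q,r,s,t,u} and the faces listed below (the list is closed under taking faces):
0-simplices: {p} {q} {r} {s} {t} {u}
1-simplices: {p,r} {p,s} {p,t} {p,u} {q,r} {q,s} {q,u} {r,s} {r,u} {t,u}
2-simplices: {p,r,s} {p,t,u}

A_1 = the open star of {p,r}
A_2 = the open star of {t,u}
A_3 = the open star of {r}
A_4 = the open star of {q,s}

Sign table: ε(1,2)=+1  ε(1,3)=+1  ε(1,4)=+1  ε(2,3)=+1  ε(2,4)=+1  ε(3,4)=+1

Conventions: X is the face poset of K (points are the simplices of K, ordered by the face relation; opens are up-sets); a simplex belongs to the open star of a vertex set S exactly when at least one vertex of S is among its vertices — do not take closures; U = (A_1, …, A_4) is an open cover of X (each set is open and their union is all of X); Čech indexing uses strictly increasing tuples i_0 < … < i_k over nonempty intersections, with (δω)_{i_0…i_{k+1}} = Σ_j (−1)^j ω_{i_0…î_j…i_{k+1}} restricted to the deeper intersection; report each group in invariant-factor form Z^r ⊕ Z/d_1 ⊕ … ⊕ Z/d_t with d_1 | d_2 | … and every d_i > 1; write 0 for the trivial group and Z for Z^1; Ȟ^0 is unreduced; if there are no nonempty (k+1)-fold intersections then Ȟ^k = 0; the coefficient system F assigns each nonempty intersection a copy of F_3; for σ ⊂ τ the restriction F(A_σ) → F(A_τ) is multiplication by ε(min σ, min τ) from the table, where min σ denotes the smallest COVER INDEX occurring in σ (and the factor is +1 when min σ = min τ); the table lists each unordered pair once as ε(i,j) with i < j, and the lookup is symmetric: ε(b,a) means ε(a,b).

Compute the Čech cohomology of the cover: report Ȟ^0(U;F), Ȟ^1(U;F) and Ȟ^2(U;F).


Ȟ^0 = Z/3,  Ȟ^1 = Z/3,  Ȟ^2 = 0

intersection data:
  A1={{p},{r},{p,r},{p,s},{p,t},{p,u},{q,r},{r,s},{r,u},{p,r,s},{p,t,u}} A2={{t},{u},{p,t},{p,u},{q,u},{r,u},{t,u},{p,t,u}} A3={{r},{p,r},{q,r},{r,s},{r,u},{p,r,s}} A4={{q},{s},{p,s},{q,r},{q,s},{q,u},{r,s},{p,r,s}}
  A12={{p,t},{p,u},{r,u},{p,t,u}} A13={{r},{p,r},{q,r},{r,s},{r,u},{p,r,s}} A14={{p,s},{q,r},{r,s},{p,r,s}} A23={{r,u}} A24={{q,u}} A34={{q,r},{r,s},{p,r,s}}
  A123={{r,u}} A134={{q,r},{r,s},{p,r,s}}
C dims 4,6,2; δ0: rk_F3 3; δ1: rk_F3 2
Ȟ^0 = (4 − 3) − 0 = 1, so Ȟ^0 ≅ Z/3
Ȟ^1 = (6 − 2) − 3 = 1, so Ȟ^1 ≅ Z/3
Ȟ^2 = (2 − 0) − 2 = 0, so Ȟ^2 ≅ 0


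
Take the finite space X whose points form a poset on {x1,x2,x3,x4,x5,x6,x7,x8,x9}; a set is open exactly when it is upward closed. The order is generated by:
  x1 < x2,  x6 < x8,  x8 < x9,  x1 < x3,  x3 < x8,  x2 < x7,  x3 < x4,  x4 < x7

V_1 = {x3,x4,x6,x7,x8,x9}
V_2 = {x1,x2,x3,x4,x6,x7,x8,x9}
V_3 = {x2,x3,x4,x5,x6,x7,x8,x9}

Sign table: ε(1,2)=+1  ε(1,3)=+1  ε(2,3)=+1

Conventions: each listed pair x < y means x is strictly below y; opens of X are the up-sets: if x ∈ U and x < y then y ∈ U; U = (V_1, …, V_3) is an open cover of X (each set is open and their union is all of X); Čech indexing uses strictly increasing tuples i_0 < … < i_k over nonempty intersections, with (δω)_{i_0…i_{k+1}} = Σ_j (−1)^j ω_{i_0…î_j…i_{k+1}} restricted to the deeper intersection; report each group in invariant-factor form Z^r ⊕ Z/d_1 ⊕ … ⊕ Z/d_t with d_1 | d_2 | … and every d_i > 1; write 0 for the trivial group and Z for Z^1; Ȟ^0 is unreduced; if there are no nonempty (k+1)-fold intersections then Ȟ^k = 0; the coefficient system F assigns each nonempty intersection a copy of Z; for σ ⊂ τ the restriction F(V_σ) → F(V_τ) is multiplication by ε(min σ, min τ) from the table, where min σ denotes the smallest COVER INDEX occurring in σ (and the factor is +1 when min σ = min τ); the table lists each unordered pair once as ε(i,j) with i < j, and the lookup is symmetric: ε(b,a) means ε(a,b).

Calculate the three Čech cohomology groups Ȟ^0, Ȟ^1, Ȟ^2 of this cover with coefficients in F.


nerve simplices:
  V12={x3,x4,x6,x7,x8,x9} V13={x3,x4,x6,x7,x8,x9} V23={x2,x3,x4,x6,x7,x8,x9}
  V123={x3,x4,x6,x7,x8,x9}
C dims 3,3,1; δ0: rk 2, SNF 1^2; δ1: rk 1, SNF 1^1
degree 0: 3−2−0 = 1 → Ȟ^0 ≅ Z
degree 1: 3−1−2 = 0 → Ȟ^1 ≅ 0
degree 2: 1−0−1 = 0 → Ȟ^2 ≅ 0

Ȟ^0 ≅ Z, Ȟ^1 ≅ 0, Ȟ^2 ≅ 0


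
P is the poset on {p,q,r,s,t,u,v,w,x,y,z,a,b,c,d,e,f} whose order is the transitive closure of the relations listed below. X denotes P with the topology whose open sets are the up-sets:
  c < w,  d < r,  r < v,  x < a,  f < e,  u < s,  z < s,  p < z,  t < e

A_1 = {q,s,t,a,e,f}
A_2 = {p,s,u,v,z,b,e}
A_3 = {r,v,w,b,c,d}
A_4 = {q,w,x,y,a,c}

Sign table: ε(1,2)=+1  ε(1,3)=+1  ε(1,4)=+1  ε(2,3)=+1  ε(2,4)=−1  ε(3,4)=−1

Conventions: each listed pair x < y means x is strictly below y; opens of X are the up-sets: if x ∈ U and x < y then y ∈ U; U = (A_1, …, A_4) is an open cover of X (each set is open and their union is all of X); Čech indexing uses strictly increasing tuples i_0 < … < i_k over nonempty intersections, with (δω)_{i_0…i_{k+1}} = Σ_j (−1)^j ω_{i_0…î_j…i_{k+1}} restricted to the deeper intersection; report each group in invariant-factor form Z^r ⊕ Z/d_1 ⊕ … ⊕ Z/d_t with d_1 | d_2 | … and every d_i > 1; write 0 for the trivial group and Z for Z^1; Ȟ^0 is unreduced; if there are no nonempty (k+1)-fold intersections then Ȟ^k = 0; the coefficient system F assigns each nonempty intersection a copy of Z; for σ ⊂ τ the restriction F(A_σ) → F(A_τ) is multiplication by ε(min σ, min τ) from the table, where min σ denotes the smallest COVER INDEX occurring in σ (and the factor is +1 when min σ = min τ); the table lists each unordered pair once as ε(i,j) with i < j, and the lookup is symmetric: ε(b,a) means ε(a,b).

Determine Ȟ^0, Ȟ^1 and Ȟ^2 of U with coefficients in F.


nonempty overlaps:
  A12={s,e} A14={q,a} A23={v,b} A34={w,c}
C dims 4,4; δ0: rk 4, SNF 1^3·2
degree 0: 4−4−0 = 0 → Ȟ^0 ≅ 0
degree 1: 4−0−4 = 0 plus torsion [2] → Ȟ^1 ≅ Z/2
degree 2: 0−0−0 = 0 → Ȟ^2 ≅ 0

Ȟ^0 ≅ 0, Ȟ^1 ≅ Z/2 and Ȟ^2 ≅ 0


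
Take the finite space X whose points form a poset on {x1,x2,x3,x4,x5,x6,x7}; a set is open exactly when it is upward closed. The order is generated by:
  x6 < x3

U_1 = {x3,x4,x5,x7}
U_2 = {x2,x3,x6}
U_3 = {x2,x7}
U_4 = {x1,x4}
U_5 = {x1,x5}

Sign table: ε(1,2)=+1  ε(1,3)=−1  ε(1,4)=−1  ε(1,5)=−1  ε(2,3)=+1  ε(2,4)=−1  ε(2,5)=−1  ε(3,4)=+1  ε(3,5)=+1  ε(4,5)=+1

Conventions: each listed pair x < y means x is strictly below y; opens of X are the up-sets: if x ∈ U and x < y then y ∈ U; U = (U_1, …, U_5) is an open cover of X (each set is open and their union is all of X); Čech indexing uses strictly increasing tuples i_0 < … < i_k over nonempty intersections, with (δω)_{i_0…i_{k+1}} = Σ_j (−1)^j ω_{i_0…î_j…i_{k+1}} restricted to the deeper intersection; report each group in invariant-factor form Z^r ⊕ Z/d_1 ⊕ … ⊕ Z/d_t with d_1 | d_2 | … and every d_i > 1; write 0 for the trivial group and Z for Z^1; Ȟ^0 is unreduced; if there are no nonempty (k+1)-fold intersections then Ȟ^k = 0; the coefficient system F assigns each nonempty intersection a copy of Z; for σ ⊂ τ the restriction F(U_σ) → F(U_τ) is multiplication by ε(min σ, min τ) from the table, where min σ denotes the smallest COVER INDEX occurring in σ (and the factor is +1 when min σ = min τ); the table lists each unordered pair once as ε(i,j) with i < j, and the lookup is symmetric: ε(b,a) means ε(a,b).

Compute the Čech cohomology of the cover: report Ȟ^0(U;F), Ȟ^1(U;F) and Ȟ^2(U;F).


Ȟ^0 ≅ 0,  Ȟ^1 ≅ Z ⊕ Z/2,  Ȟ^2 ≅ 0

nonempty intersections:
  U12={x3} U13={x7} U14={x4} U15={x5} U23={x2} U45={x1}
C dims 5,6; δ0: rk 5, SNF 1^4·2
Ȟ^0: (5−5)−0=0 ⇒ 0
Ȟ^1: (6−0)−5=1 plus torsion [2] ⇒ Z ⊕ Z/2
Ȟ^2: (0−0)−0=0 ⇒ 0


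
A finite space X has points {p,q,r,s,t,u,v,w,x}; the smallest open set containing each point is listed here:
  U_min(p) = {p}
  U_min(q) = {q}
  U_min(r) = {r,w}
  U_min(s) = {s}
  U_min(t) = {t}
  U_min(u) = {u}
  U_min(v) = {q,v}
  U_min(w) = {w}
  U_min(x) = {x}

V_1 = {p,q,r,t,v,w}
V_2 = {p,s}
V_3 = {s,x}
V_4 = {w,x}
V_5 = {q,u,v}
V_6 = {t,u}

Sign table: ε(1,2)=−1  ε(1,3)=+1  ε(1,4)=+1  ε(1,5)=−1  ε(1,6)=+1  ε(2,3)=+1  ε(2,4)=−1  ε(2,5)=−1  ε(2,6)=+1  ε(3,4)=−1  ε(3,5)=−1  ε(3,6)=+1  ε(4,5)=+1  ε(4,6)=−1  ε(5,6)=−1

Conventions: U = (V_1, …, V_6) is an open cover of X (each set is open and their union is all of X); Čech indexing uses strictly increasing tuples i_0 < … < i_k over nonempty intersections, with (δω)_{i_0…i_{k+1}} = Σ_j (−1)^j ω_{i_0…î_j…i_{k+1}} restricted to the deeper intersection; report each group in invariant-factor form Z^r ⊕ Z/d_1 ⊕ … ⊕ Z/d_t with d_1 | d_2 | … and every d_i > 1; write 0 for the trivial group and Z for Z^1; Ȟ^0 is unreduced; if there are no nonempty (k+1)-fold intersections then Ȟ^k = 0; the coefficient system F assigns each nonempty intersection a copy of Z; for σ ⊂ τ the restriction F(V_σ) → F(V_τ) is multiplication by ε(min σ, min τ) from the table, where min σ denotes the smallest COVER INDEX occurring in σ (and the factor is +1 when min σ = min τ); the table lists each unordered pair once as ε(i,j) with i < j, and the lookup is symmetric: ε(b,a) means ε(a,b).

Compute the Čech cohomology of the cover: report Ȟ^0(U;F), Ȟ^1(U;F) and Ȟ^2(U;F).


cover nerve:
  V12={p} V14={w} V15={q,v} V16={t} V23={s} V34={x} V56={u}
C dims 6,7; δ0: rk 5, SNF 1^5
Ȟ^0: (6−5)−0=1 ⇒ Z
Ȟ^1: (7−0)−5=2 ⇒ Z^2
Ȟ^2: (0−0)−0=0 ⇒ 0

Ȟ^0 = Z, Ȟ^1 = Z^2, Ȟ^2 = 0


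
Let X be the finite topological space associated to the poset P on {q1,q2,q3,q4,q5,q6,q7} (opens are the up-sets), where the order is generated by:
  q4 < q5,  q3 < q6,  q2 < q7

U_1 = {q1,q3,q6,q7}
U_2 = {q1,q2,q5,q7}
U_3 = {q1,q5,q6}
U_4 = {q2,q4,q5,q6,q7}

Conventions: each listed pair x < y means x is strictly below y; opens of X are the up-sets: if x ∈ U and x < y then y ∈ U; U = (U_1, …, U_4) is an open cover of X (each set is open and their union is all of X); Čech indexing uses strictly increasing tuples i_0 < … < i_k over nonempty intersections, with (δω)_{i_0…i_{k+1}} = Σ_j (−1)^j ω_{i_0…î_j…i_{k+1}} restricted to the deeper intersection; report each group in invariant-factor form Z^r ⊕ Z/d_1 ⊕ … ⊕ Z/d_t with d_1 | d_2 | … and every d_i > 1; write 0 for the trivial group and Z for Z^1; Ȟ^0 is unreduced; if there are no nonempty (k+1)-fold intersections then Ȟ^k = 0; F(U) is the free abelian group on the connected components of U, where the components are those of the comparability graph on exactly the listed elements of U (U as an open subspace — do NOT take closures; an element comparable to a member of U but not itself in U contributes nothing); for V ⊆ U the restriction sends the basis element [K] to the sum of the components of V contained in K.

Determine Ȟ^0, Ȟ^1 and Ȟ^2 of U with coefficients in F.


Ȟ^0 ≅ Z^4, Ȟ^1 ≅ 0, Ȟ^2 ≅ 0

intersection data:
  U12={q1,q7} U13={q1,q6} U14={q6,q7} U23={q1,q5} U24={q2,q5,q7} U34={q5,q6}
  U123={q1} U124={q7} U134={q6} U234={q5}
components per intersection:
  U1: {q1} {q3,q6} {q7}
  U2: {q1} {q2,q7} {q5}
  U3: {q1} {q5} {q6}
  U4: {q2,q7} {q4,q5} {q6}
  U12: {q1} {q7}
  U13: {q1} {q6}
  U14: {q6} {q7}
  U23: {q1} {q5}
  U24: {q2,q7} {q5}
  U34: {q5} {q6}
  U123: {q1}
  U124: {q7}
  U134: {q6}
  U234: {q5}
C dims 12,12,4; δ0: rk 8, SNF 1^8; δ1: rk 4, SNF 1^4
Ȟ^0 = (12 − 8) − 0 = 4, so Ȟ^0 ≅ Z^4
Ȟ^1 = (12 − 4) − 8 = 0, so Ȟ^1 ≅ 0
Ȟ^2 = (4 − 0) − 4 = 0, so Ȟ^2 ≅ 0


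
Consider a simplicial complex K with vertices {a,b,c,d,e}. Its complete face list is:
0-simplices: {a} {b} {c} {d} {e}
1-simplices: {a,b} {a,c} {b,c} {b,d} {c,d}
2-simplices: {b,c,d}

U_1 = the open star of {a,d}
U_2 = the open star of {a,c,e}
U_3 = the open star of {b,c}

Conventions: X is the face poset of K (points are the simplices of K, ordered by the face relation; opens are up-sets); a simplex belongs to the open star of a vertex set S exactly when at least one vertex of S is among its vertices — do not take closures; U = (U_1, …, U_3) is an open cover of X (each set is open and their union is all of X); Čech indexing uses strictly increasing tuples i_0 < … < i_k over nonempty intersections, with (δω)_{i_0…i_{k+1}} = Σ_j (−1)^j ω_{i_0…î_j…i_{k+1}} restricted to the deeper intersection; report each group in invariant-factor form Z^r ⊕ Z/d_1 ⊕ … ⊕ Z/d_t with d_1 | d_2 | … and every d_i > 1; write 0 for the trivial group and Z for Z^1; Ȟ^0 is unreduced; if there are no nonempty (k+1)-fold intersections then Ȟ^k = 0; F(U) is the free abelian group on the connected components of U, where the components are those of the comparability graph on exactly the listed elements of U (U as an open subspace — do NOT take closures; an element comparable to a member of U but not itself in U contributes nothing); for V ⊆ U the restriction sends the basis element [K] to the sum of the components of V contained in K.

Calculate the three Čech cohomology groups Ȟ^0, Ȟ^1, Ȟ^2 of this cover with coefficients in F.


Ȟ^0 = Z^2,  Ȟ^1 = Z,  Ȟ^2 = 0

cover nerve:
  U1={{a},{d},{a,b},{a,c},{b,d},{c,d},{b,c,d}} U2={{a},{c},{e},{a,b},{a,c},{b,c},{c,d},{b,c,d}} U3={{b},{c},{a,b},{a,c},{b,c},{b,d},{c,d},{b,c,d}}
  U12={{a},{a,b},{a,c},{c,d},{b,c,d}} U13={{a,b},{a,c},{b,d},{c,d},{b,c,d}} U23={{c},{a,b},{a,c},{b,c},{c,d},{b,c,d}}
  U123={{a,b},{a,c},{c,d},{b,c,d}}
components per intersection:
  U1: {{a},{a,b},{a,c}} {{d},{b,d},{c,d},{b,c,d}}
  U2: {{a},{c},{a,b},{a,c},{b,c},{c,d},{b,c,d}} {{e}}
  U3: {{b},{c},{a,b},{a,c},{b,c},{b,d},{c,d},{b,c,d}}
  U12: {{a},{a,b},{a,c}} {{c,d},{b,c,d}}
  U13: {{a,b}} {{a,c}} {{b,d},{c,d},{b,c,d}}
  U23: {{c},{a,c},{b,c},{c,d},{b,c,d}} {{a,b}}
  U123: {{a,b}} {{a,c}} {{c,d},{b,c,d}}
C dims 5,7,3; δ0: rk 3, SNF 1^3; δ1: rk 3, SNF 1^3
Ȟ^0: (5−3)−0=2 ⇒ Z^2
Ȟ^1: (7−3)−3=1 ⇒ Z
Ȟ^2: (3−0)−3=0 ⇒ 0


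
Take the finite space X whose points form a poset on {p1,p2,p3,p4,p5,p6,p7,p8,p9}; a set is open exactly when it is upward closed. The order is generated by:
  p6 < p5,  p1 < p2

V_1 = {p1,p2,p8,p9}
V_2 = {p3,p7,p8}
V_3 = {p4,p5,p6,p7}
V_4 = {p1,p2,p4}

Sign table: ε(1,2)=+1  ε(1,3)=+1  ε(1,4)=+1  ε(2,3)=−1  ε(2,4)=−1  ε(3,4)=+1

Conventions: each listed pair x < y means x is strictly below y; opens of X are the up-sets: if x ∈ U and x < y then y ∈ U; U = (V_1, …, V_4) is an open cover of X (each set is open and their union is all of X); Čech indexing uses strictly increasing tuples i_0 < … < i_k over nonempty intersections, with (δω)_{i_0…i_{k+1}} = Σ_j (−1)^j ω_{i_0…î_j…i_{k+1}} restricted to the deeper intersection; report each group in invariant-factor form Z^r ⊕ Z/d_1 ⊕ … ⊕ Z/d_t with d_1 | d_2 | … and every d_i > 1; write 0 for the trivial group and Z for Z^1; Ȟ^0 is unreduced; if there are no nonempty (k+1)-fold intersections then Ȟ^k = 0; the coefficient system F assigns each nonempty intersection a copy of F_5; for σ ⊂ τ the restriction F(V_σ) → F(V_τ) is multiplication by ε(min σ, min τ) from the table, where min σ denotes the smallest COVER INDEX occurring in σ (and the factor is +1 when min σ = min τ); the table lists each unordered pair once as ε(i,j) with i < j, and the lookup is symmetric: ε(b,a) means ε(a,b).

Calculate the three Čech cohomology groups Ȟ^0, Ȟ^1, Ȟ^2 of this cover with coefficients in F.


Ȟ^0(U;F) ≅ 0,  Ȟ^1(U;F) ≅ 0,  Ȟ^2(U;F) ≅ 0

cover nerve:
  V12={p8} V14={p1,p2} V23={p7} V34={p4}
C dims 4,4; δ0: rk_F5 4
Ȟ^0: (4−4)−0=0 ⇒ 0
Ȟ^1: (4−0)−4=0 ⇒ 0
Ȟ^2: (0−0)−0=0 ⇒ 0


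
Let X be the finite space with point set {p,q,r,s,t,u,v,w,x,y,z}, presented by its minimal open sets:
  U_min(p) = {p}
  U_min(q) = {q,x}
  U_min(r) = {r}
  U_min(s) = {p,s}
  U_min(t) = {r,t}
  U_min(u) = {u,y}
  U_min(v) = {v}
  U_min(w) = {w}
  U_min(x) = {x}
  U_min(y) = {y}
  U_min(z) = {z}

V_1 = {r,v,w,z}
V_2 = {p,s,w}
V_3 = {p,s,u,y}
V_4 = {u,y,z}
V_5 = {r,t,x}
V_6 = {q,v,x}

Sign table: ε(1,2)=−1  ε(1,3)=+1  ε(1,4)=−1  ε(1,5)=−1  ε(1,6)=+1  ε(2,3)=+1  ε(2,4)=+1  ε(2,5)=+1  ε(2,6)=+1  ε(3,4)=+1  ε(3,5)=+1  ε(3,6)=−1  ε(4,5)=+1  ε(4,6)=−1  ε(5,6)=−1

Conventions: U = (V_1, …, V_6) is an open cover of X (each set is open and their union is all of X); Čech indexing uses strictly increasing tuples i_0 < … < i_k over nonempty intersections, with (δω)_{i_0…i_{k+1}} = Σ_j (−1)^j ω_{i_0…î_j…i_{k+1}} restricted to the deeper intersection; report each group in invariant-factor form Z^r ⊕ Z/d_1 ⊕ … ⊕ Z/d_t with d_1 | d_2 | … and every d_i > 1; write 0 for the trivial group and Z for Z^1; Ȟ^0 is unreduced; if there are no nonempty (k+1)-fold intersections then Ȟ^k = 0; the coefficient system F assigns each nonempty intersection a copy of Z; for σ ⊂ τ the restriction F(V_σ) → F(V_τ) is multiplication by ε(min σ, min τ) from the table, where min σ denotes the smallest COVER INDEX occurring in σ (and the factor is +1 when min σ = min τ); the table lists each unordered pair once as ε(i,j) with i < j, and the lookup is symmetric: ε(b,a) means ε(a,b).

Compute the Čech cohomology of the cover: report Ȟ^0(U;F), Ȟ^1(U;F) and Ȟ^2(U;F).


Ȟ^0 ≅ Z, Ȟ^1 ≅ Z^2 and Ȟ^2 ≅ 0

nonempty intersections:
  V12={w} V14={z} V15={r} V16={v} V23={p,s} V34={u,y} V56={x}
C dims 6,7; δ0: rk 5, SNF 1^5
Ȟ^0: (6−5)−0=1 ⇒ Z
Ȟ^1: (7−0)−5=2 ⇒ Z^2
Ȟ^2: (0−0)−0=0 ⇒ 0


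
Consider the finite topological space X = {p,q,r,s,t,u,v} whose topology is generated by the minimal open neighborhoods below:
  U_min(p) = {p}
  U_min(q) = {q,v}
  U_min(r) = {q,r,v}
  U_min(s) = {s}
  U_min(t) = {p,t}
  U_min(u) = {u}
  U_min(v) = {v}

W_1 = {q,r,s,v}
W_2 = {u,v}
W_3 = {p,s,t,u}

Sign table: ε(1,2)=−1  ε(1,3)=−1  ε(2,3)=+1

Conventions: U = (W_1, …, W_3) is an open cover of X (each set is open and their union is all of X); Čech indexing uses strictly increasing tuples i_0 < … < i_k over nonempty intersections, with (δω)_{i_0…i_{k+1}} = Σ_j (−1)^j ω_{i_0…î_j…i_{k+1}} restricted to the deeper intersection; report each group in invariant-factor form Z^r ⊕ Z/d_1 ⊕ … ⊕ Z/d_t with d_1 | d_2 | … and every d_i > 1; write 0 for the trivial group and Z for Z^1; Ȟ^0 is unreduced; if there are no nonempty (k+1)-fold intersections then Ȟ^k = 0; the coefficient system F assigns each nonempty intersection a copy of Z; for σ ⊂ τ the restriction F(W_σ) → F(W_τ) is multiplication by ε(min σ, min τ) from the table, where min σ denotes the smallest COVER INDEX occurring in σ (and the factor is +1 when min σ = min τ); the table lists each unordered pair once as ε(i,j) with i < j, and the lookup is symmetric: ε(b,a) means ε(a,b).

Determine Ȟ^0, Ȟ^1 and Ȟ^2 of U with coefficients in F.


Ȟ^0 ≅ Z, Ȟ^1 ≅ Z, Ȟ^2 ≅ 0

nerve simplices:
  W12={v} W13={s} W23={u}
C dims 3,3; δ0: rk 2, SNF 1^2
degree 0: 3−2−0 = 1 → Ȟ^0 ≅ Z
degree 1: 3−0−2 = 1 → Ȟ^1 ≅ Z
degree 2: 0−0−0 = 0 → Ȟ^2 ≅ 0


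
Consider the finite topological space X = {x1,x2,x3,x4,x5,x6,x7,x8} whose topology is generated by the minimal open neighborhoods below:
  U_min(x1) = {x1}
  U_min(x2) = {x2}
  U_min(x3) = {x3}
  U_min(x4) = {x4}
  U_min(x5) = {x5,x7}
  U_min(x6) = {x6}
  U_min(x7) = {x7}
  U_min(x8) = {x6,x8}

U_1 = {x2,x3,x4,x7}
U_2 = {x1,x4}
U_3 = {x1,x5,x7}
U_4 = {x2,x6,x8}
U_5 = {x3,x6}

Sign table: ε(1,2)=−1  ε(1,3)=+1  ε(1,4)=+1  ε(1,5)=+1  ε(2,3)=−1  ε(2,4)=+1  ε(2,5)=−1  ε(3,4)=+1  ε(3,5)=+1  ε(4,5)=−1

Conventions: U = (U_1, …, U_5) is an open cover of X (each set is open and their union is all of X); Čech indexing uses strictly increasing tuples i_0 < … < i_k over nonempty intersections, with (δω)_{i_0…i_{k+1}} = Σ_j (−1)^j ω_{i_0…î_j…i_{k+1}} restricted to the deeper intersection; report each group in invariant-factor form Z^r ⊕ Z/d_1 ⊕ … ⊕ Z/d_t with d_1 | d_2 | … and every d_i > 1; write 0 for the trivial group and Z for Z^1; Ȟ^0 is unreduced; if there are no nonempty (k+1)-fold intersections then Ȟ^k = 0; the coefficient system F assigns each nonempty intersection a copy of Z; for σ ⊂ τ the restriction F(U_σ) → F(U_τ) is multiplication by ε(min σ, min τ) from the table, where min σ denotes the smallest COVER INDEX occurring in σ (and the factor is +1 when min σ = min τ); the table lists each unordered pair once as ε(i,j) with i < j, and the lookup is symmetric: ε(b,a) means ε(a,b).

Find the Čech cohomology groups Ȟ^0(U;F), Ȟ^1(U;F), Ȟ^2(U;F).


cover nerve:
  U12={x4} U13={x7} U14={x2} U15={x3} U23={x1} U45={x6}
C dims 5,6; δ0: rk 5, SNF 1^4·2
Ȟ^0: (5−5)−0=0 ⇒ 0
Ȟ^1: (6−0)−5=1 plus torsion [2] ⇒ Z ⊕ Z/2
Ȟ^2: (0−0)−0=0 ⇒ 0

Ȟ^0 = 0, Ȟ^1 = Z ⊕ Z/2 and Ȟ^2 = 0


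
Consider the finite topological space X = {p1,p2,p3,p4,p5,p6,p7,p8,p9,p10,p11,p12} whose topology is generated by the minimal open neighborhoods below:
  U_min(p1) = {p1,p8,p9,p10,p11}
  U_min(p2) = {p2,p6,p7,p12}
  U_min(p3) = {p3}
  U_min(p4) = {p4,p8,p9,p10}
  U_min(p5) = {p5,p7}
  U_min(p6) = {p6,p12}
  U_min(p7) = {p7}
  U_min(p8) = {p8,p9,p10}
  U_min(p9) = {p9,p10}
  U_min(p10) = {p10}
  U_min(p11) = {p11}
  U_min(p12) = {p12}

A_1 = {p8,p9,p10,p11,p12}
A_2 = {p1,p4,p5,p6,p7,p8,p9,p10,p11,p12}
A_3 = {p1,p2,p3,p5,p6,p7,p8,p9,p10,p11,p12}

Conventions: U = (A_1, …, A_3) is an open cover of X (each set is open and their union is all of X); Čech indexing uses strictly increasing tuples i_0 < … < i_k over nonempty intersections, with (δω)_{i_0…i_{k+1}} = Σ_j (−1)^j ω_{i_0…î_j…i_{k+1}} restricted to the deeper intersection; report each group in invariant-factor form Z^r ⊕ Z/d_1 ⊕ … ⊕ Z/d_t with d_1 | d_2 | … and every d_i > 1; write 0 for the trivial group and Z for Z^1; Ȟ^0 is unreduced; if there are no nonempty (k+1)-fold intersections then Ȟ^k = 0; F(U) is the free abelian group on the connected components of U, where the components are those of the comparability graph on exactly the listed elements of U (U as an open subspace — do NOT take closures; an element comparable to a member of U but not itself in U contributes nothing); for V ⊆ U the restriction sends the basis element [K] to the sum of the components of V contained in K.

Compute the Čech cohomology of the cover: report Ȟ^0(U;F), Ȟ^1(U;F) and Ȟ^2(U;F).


nonempty overlaps:
  A12={p8,p9,p10,p11,p12} A13={p8,p9,p10,p11,p12} A23={p1,p5,p6,p7,p8,p9,p10,p11,p12}
  A123={p8,p9,p10,p11,p12}
components per intersection:
  A1: {p8,p9,p10} {p11} {p12}
  A2: {p1,p4,p8,p9,p10,p11} {p5,p7} {p6,p12}
  A3: {p1,p8,p9,p10,p11} {p2,p5,p6,p7,p12} {p3}
  A12: {p8,p9,p10} {p11} {p12}
  A13: {p8,p9,p10} {p11} {p12}
  A23: {p1,p8,p9,p10,p11} {p5,p7} {p6,p12}
  A123: {p8,p9,p10} {p11} {p12}
C dims 9,9,3; δ0: rk 6, SNF 1^6; δ1: rk 3, SNF 1^3
degree 0: 9−6−0 = 3 → Ȟ^0 ≅ Z^3
degree 1: 9−3−6 = 0 → Ȟ^1 ≅ 0
degree 2: 3−0−3 = 0 → Ȟ^2 ≅ 0

Ȟ^0 ≅ Z^3; Ȟ^1 ≅ 0; Ȟ^2 ≅ 0


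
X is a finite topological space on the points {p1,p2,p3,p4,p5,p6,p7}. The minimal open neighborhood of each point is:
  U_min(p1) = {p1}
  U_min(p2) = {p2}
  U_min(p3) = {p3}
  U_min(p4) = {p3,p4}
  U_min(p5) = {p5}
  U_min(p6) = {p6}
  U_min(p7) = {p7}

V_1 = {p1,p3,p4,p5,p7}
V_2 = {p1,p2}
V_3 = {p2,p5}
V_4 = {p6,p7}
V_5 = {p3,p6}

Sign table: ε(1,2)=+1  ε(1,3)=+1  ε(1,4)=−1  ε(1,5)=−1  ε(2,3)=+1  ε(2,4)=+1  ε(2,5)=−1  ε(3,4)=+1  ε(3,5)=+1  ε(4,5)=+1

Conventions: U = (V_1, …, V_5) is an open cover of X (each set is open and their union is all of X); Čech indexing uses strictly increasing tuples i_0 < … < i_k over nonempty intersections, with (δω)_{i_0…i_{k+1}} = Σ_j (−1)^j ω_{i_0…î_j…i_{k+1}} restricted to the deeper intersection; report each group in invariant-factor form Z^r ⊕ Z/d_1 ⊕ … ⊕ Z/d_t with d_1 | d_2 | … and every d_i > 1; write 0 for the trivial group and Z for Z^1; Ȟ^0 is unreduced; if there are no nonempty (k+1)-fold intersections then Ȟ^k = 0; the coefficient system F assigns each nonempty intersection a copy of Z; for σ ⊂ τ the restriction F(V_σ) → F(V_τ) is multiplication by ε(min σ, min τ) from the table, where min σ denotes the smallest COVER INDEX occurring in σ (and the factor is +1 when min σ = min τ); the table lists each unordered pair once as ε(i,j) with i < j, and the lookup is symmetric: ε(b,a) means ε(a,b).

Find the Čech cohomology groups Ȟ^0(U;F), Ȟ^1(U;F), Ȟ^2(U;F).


nonempty overlaps:
  V12={p1} V13={p5} V14={p7} V15={p3} V23={p2} V45={p6}
C dims 5,6; δ0: rk 4, SNF 1^4
degree 0: 5−4−0 = 1 → Ȟ^0 ≅ Z
degree 1: 6−0−4 = 2 → Ȟ^1 ≅ Z^2
degree 2: 0−0−0 = 0 → Ȟ^2 ≅ 0

Ȟ^0(U;F) ≅ Z, Ȟ^1(U;F) ≅ Z^2 and Ȟ^2(U;F) ≅ 0


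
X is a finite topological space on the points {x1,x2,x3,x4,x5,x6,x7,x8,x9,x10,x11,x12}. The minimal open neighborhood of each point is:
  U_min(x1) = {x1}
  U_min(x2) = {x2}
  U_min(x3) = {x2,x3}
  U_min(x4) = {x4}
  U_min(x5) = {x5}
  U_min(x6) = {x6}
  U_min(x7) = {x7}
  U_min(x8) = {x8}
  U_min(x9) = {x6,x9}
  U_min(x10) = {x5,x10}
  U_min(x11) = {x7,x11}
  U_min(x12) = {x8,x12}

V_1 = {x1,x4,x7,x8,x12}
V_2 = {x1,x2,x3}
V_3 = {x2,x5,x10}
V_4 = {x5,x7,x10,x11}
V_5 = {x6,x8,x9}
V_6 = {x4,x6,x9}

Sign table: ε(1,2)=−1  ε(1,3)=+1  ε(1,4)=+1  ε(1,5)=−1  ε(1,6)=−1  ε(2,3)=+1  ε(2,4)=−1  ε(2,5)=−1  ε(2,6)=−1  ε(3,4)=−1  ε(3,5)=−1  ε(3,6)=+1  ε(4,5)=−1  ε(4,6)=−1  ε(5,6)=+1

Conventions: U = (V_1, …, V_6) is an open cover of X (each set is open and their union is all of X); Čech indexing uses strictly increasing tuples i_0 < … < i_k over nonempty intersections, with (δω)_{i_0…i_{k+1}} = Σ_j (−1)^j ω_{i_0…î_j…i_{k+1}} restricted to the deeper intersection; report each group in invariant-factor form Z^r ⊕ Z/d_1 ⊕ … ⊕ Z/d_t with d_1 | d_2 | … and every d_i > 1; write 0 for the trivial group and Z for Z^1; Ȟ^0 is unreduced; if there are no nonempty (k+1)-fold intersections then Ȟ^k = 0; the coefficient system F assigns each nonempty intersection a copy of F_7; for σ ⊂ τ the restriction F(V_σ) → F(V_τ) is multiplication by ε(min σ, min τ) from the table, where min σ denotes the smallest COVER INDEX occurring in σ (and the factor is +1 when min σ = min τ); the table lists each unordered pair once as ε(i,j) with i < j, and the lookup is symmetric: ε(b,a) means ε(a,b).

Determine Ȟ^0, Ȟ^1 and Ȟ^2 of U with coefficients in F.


nerve simplices:
  V12={x1} V14={x7} V15={x8} V16={x4} V23={x2} V34={x5,x10} V56={x6,x9}
C dims 6,7; δ0: rk_F7 5
degree 0: 6−5−0 = 1 → Ȟ^0 ≅ Z/7
degree 1: 7−0−5 = 2 → Ȟ^1 ≅ Z/7 ⊕ Z/7
degree 2: 0−0−0 = 0 → Ȟ^2 ≅ 0

Ȟ^0(U;F) ≅ Z/7,  Ȟ^1(U;F) ≅ Z/7 ⊕ Z/7,  Ȟ^2(U;F) ≅ 0


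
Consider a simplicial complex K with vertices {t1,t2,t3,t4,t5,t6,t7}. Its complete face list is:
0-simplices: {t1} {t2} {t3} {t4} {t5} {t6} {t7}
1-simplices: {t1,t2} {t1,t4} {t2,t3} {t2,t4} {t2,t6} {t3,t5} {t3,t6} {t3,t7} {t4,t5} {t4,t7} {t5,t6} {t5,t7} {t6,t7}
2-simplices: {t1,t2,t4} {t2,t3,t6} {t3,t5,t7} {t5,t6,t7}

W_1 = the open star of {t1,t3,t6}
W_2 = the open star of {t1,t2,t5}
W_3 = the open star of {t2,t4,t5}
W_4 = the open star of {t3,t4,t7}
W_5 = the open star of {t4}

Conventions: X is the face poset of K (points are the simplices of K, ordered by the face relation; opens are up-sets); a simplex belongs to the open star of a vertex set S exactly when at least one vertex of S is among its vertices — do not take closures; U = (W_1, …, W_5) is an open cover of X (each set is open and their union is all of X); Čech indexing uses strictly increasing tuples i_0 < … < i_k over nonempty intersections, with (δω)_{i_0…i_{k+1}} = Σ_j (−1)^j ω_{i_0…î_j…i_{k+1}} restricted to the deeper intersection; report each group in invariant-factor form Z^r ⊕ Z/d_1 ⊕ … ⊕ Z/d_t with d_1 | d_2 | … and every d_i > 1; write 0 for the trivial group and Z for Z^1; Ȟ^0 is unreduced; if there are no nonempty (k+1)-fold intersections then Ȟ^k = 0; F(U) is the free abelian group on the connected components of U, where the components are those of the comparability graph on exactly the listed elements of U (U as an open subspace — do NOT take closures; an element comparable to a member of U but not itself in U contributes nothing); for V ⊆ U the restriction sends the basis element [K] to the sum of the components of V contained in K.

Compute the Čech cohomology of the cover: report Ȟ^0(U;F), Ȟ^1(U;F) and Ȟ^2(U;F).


intersection data:
  W1={{t1},{t3},{t6},{t1,t2},{t1,t4},{t2,t3},{t2,t6},{t3,t5},{t3,t6},{t3,t7},{t5,t6},{t6,t7},{t1,t2,t4},{t2,t3,t6},{t3,t5,t7},{t5,t6,t7}} W2={{t1},{t2},{t5},{t1,t2},{t1,t4},{t2,t3},{t2,t4},{t2,t6},{t3,t5},{t4,t5},{t5,t6},{t5,t7},{t1,t2,t4},{t2,t3,t6},{t3,t5,t7},{t5,t6,t7}} W3={{t2},{t4},{t5},{t1,t2},{t1,t4},{t2,t3},{t2,t4},{t2,t6},{t3,t5},{t4,t5},{t4,t7},{t5,t6},{t5,t7},{t1,t2,t4},{t2,t3,t6},{t3,t5,t7},{t5,t6,t7}} W4={{t3},{t4},{t7},{t1,t4},{t2,t3},{t2,t4},{t3,t5},{t3,t6},{t3,t7},{t4,t5},{t4,t7},{t5,t7},{t6,t7},{t1,t2,t4},{t2,t3,t6},{t3,t5,t7},{t5,t6,t7}} W5={{t4},{t1,t4},{t2,t4},{t4,t5},{t4,t7},{t1,t2,t4}}
  W12={{t1},{t1,t2},{t1,t4},{t2,t3},{t2,t6},{t3,t5},{t5,t6},{t1,t2,t4},{t2,t3,t6},{t3,t5,t7},{t5,t6,t7}} W13={{t1,t2},{t1,t4},{t2,t3},{t2,t6},{t3,t5},{t5,t6},{t1,t2,t4},{t2,t3,t6},{t3,t5,t7},{t5,t6,t7}} W14={{t3},{t1,t4},{t2,t3},{t3,t5},{t3,t6},{t3,t7},{t6,t7},{t1,t2,t4},{t2,t3,t6},{t3,t5,t7},{t5,t6,t7}} W15={{t1,t4},{t1,t2,t4}} W23={{t2},{t5},{t1,t2},{t1,t4},{t2,t3},{t2,t4},{t2,t6},{t3,t5},{t4,t5},{t5,t6},{t5,t7},{t1,t2,t4},{t2,t3,t6},{t3,t5,t7},{t5,t6,t7}} W24={{t1,t4},{t2,t3},{t2,t4},{t3,t5},{t4,t5},{t5,t7},{t1,t2,t4},{t2,t3,t6},{t3,t5,t7},{t5,t6,t7}} W25={{t1,t4},{t2,t4},{t4,t5},{t1,t2,t4}} W34={{t4},{t1,t4},{t2,t3},{t2,t4},{t3,t5},{t4,t5},{t4,t7},{t5,t7},{t1,t2,t4},{t2,t3,t6},{t3,t5,t7},{t5,t6,t7}} W35={{t4},{t1,t4},{t2,t4},{t4,t5},{t4,t7},{t1,t2,t4}} W45={{t4},{t1,t4},{t2,t4},{t4,t5},{t4,t7},{t1,t2,t4}}
  W123={{t1,t2},{t1,t4},{t2,t3},{t2,t6},{t3,t5},{t5,t6},{t1,t2,t4},{t2,t3,t6},{t3,t5,t7},{t5,t6,t7}} W124={{t1,t4},{t2,t3},{t3,t5},{t1,t2,t4},{t2,t3,t6},{t3,t5,t7},{t5,t6,t7}} W125={{t1,t4},{t1,t2,t4}} W134={{t1,t4},{t2,t3},{t3,t5},{t1,t2,t4},{t2,t3,t6},{t3,t5,t7},{t5,t6,t7}} W135={{t1,t4},{t1,t2,t4}} W145={{t1,t4},{t1,t2,t4}} W234={{t1,t4},{t2,t3},{t2,t4},{t3,t5},{t4,t5},{t5,t7},{t1,t2,t4},{t2,t3,t6},{t3,t5,t7},{t5,t6,t7}} W235={{t1,t4},{t2,t4},{t4,t5},{t1,t2,t4}} W245={{t1,t4},{t2,t4},{t4,t5},{t1,t2,t4}} W345={{t4},{t1,t4},{t2,t4},{t4,t5},{t4,t7},{t1,t2,t4}}
  W1234={{t1,t4},{t2,t3},{t3,t5},{t1,t2,t4},{t2,t3,t6},{t3,t5,t7},{t5,t6,t7}} W1235={{t1,t4},{t1,t2,t4}} W1245={{t1,t4},{t1,t2,t4}} W1345={{t1,t4},{t1,t2,t4}} W2345={{t1,t4},{t2,t4},{t4,t5},{t1,t2,t4}}
  W12345={{t1,t4},{t1,t2,t4}}
components per intersection:
  W1: {{t1},{t1,t2},{t1,t4},{t1,t2,t4}} {{t3},{t6},{t2,t3},{t2,t6},{t3,t5},{t3,t6},{t3,t7},{t5,t6},{t6,t7},{t2,t3,t6},{t3,t5,t7},{t5,t6,t7}}
  W2: {{t1},{t2},{t1,t2},{t1,t4},{t2,t3},{t2,t4},{t2,t6},{t1,t2,t4},{t2,t3,t6}} {{t5},{t3,t5},{t4,t5},{t5,t6},{t5,t7},{t3,t5,t7},{t5,t6,t7}}
  W3: {{t2},{t4},{t5},{t1,t2},{t1,t4},{t2,t3},{t2,t4},{t2,t6},{t3,t5},{t4,t5},{t4,t7},{t5,t6},{t5,t7},{t1,t2,t4},{t2,t3,t6},{t3,t5,t7},{t5,t6,t7}}
  W4: {{t3},{t4},{t7},{t1,t4},{t2,t3},{t2,t4},{t3,t5},{t3,t6},{t3,t7},{t4,t5},{t4,t7},{t5,t7},{t6,t7},{t1,t2,t4},{t2,t3,t6},{t3,t5,t7},{t5,t6,t7}}
  W5: {{t4},{t1,t4},{t2,t4},{t4,t5},{t4,t7},{t1,t2,t4}}
  W12: {{t1},{t1,t2},{t1,t4},{t1,t2,t4}} {{t2,t3},{t2,t6},{t2,t3,t6}} {{t3,t5},{t3,t5,t7}} {{t5,t6},{t5,t6,t7}}
  W13: {{t1,t2},{t1,t4},{t1,t2,t4}} {{t2,t3},{t2,t6},{t2,t3,t6}} {{t3,t5},{t3,t5,t7}} {{t5,t6},{t5,t6,t7}}
  W14: {{t3},{t2,t3},{t3,t5},{t3,t6},{t3,t7},{t2,t3,t6},{t3,t5,t7}} {{t1,t4},{t1,t2,t4}} {{t6,t7},{t5,t6,t7}}
  W15: {{t1,t4},{t1,t2,t4}}
  W23: {{t2},{t1,t2},{t1,t4},{t2,t3},{t2,t4},{t2,t6},{t1,t2,t4},{t2,t3,t6}} {{t5},{t3,t5},{t4,t5},{t5,t6},{t5,t7},{t3,t5,t7},{t5,t6,t7}}
  W24: {{t1,t4},{t2,t4},{t1,t2,t4}} {{t2,t3},{t2,t3,t6}} {{t3,t5},{t5,t7},{t3,t5,t7},{t5,t6,t7}} {{t4,t5}}
  W25: {{t1,t4},{t2,t4},{t1,t2,t4}} {{t4,t5}}
  W34: {{t4},{t1,t4},{t2,t4},{t4,t5},{t4,t7},{t1,t2,t4}} {{t2,t3},{t2,t3,t6}} {{t3,t5},{t5,t7},{t3,t5,t7},{t5,t6,t7}}
  W35: {{t4},{t1,t4},{t2,t4},{t4,t5},{t4,t7},{t1,t2,t4}}
  W45: {{t4},{t1,t4},{t2,t4},{t4,t5},{t4,t7},{t1,t2,t4}}
  W123: {{t1,t2},{t1,t4},{t1,t2,t4}} {{t2,t3},{t2,t6},{t2,t3,t6}} {{t3,t5},{t3,t5,t7}} {{t5,t6},{t5,t6,t7}}
  W124: {{t1,t4},{t1,t2,t4}} {{t2,t3},{t2,t3,t6}} {{t3,t5},{t3,t5,t7}} {{t5,t6,t7}}
  W125: {{t1,t4},{t1,t2,t4}}
  W134: {{t1,t4},{t1,t2,t4}} {{t2,t3},{t2,t3,t6}} {{t3,t5},{t3,t5,t7}} {{t5,t6,t7}}
  W135: {{t1,t4},{t1,t2,t4}}
  W145: {{t1,t4},{t1,t2,t4}}
  W234: {{t1,t4},{t2,t4},{t1,t2,t4}} {{t2,t3},{t2,t3,t6}} {{t3,t5},{t5,t7},{t3,t5,t7},{t5,t6,t7}} {{t4,t5}}
  W235: {{t1,t4},{t2,t4},{t1,t2,t4}} {{t4,t5}}
  W245: {{t1,t4},{t2,t4},{t1,t2,t4}} {{t4,t5}}
  W345: {{t4},{t1,t4},{t2,t4},{t4,t5},{t4,t7},{t1,t2,t4}}
  W1234: {{t1,t4},{t1,t2,t4}} {{t2,t3},{t2,t3,t6}} {{t3,t5},{t3,t5,t7}} {{t5,t6,t7}}
  W1235: {{t1,t4},{t1,t2,t4}}
  W1245: {{t1,t4},{t1,t2,t4}}
  W1345: {{t1,t4},{t1,t2,t4}}
  W2345: {{t1,t4},{t2,t4},{t1,t2,t4}} {{t4,t5}}
  W12345: {{t1,t4},{t1,t2,t4}}
C dims 7,25,24,9; δ0: rk 6, SNF 1^6; δ1: rk 16, SNF 1^16; δ2: rk 8, SNF 1^8
Ȟ^0 = (7 − 6) − 0 = 1, so Ȟ^0 ≅ Z
Ȟ^1 = (25 − 16) − 6 = 3, so Ȟ^1 ≅ Z^3
Ȟ^2 = (24 − 8) − 16 = 0, so Ȟ^2 ≅ 0

Ȟ^0 ≅ Z, Ȟ^1 ≅ Z^3 and Ȟ^2 ≅ 0
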